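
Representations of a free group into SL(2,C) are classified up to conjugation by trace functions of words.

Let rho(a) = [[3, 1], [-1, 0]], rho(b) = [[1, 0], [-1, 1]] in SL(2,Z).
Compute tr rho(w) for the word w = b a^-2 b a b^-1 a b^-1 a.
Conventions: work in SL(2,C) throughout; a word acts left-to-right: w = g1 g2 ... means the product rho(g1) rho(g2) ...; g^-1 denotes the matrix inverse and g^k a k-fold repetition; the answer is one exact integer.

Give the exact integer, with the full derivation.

-34

rho(b) = [[1, 0], [-1, 1]]
... * rho(a^-1) = [[0, -1], [1, 3]]  ->  [[0, -1], [1, 4]]
... * rho(a^-1) = [[0, -1], [1, 3]]  ->  [[-1, -3], [4, 11]]
... * rho(b) = [[1, 0], [-1, 1]]  ->  [[2, -3], [-7, 11]]
... * rho(a) = [[3, 1], [-1, 0]]  ->  [[9, 2], [-32, -7]]
... * rho(b^-1) = [[1, 0], [1, 1]]  ->  [[11, 2], [-39, -7]]
... * rho(a) = [[3, 1], [-1, 0]]  ->  [[31, 11], [-110, -39]]
... * rho(b^-1) = [[1, 0], [1, 1]]  ->  [[42, 11], [-149, -39]]
... * rho(a) = [[3, 1], [-1, 0]]  ->  [[115, 42], [-408, -149]]
tr = 115 + -149 = -34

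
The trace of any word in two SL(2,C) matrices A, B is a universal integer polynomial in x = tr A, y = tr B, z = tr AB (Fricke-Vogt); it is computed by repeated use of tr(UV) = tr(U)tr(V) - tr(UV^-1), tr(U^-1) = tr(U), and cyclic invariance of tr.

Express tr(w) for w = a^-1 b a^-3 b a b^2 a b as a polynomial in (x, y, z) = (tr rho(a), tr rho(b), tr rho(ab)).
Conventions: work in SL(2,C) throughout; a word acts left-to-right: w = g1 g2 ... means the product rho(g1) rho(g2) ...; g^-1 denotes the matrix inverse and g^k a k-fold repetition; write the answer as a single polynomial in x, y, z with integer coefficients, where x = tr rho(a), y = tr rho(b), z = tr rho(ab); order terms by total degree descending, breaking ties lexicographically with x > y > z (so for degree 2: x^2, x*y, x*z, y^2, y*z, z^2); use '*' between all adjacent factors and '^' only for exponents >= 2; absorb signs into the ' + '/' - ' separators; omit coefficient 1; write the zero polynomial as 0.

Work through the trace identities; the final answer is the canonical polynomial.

x^4*y^3*z^2 - 2*x^5*y^2*z - 2*x^3*y^2*z^3 + x^6*y + 3*x^4*y*z^2 - 2*x^2*y^3*z^2 + x^2*y*z^4 - x^5*z + 6*x^3*y^2*z - x^3*z^3 + 3*x*y^2*z^3 - 5*x^4*y - 7*x^2*y*z^2 - y*z^4 + 5*x^3*z - 3*x*y^2*z + x*z^3 + 6*x^2*y + 3*y*z^2 - 5*x*z - y

tr(a b a b) = tr(b a) * tr(b a) - tr(1)   [split at a repeated b] = z^2 - 2
tr(a b a) = tr(a) * tr(b a) - tr(b)   [square of a] = x*z - y
tr(a b^2 a b) = tr(b) * tr(a b a b) - tr(a b a)   [square of b] = y*z^2 - x*z - y
tr(a^2) = tr(a) * tr(a) - tr(1)   [square of a] = x^2 - 2
tr(a b^2 a) = tr(b) * tr(a^2 b) - tr(a^2)   [square of b] = x*y*z - x^2 - y^2 + 2
tr(a b^2 a b^2) = tr(b) * tr(a b^2 a b) - tr(a b^2 a)   [square of b] = y^2*z^2 - 2*x*y*z + x^2 - 2
tr(b a b^2 a b^2) = tr(b) * tr(a b^2 a b^2) - tr(a b^2 a b)   [square of b] = y^3*z^2 - 2*x*y^2*z + x^2*y - y*z^2 + x*z - y
tr(a b a b a b) = tr(a b) * tr(a b a b) - tr(a^-1 b^-1)   [split at a repeated a] = z^3 - 3*z
tr(b a b) = tr(b) * tr(a b) - tr(a)   [square of b] = y*z - x
tr(a b a b a) = tr(a) * tr(b a b a) - tr(b a b)   [square of a] = x*z^2 - y*z - x
tr(a b a b^2 a b) = tr(b) * tr(a b a b a b) - tr(a b a b a)   [square of b] = y*z^3 - x*z^2 - 2*y*z + x
tr(a^2 b a) = tr(a) * tr(b a^2) - tr(b a)   [square of a] = x^2*z - x*y - z
tr(a b a b^2 a) = tr(b) * tr(a^2 b a b) - tr(a^2 b a)   [square of b] = x*y*z^2 - x^2*z - y^2*z + z
tr(b a b^2 a b^2 a) = tr(b) * tr(a b a b^2 a b) - tr(a b a b^2 a)   [square of b] = y^2*z^3 - 2*x*y*z^2 + x^2*z - y^2*z + x*y - z
tr(b a b^2 a b^2 a^-1) = tr(b a b^2 a b^2) * tr(a) - tr(b a b^2 a b^2 a)   [inverse elimination on a] = x*y^3*z^2 - 2*x^2*y^2*z - y^2*z^3 + x^3*y + x*y*z^2 + y^2*z - 2*x*y + z
tr(a^-2 b a b^2 a b^2) = tr(b a b^2 a b^2 a^-1) * tr(a) - tr(b a b^2 a b^2)   [inverse elimination on a] = x^2*y^3*z^2 - 2*x^3*y^2*z - x*y^2*z^3 + x^4*y + x^2*y*z^2 - y^3*z^2 + 3*x*y^2*z - 3*x^2*y + y*z^2 + y
tr(b a^-3 b a b^2 a b) = tr(a^-2 b a b^2 a b^2) * tr(a) - tr(a^-2 b a b^2 a b^2 a)   [inverse elimination on a] = x^3*y^3*z^2 - 2*x^4*y^2*z - x^2*y^2*z^3 + x^5*y + x^3*y*z^2 - 2*x*y^3*z^2 + 5*x^2*y^2*z + y^2*z^3 - 4*x^3*y - y^2*z + 3*x*y - z
tr(a b a b a b a b) = tr(a b a b a b) * tr(a b) - tr(b a b a)   [split at a repeated a] = z^4 - 4*z^2 + 2
tr(a b a b a b a) = tr(a) * tr(b a b a b a) - tr(b a b a b)   [square of a] = x*z^3 - y*z^2 - 2*x*z + y
tr(b a b^2 a b a b a) = tr(b) * tr(a b a b a b a b) - tr(a b a b a b a)   [square of b] = y*z^4 - x*z^3 - 3*y*z^2 + 2*x*z + y
tr(b a b^2 a b a b a^-1) = tr(b a b^2 a b a b) * tr(a) - tr(b a b^2 a b a b a)   [inverse elimination on a] = x*y^2*z^3 - 2*x^2*y*z^2 - y*z^4 + x^3*z - x*y^2*z + x*z^3 + x^2*y + 3*y*z^2 - 3*x*z - y
tr(a^-2 b a b^2 a b a b) = tr(b a b^2 a b a b a^-1) * tr(a) - tr(b a b^2 a b a b)   [inverse elimination on a] = x^2*y^2*z^3 - 2*x^3*y*z^2 - x*y*z^4 + x^4*z - x^2*y^2*z + x^2*z^3 - y^2*z^3 + x^3*y + 5*x*y*z^2 - 4*x^2*z + y^2*z - 2*x*y + z
tr(b a^-3 b a b^2 a b a) = tr(a^-2 b a b^2 a b a b) * tr(a) - tr(a^-2 b a b^2 a b a b a)   [inverse elimination on a] = x^3*y^2*z^3 - 2*x^4*y*z^2 - x^2*y*z^4 + x^5*z - x^3*y^2*z + x^3*z^3 - 2*x*y^2*z^3 + x^4*y + 7*x^2*y*z^2 + y*z^4 - 5*x^3*z + 2*x*y^2*z - x*z^3 - 3*x^2*y - 3*y*z^2 + 4*x*z + y
tr(a^-1 b a^-3 b a b^2 a b) = tr(b a^-3 b a b^2 a b) * tr(a) - tr(b a^-3 b a b^2 a b a)   [inverse elimination on a] = x^4*y^3*z^2 - 2*x^5*y^2*z - 2*x^3*y^2*z^3 + x^6*y + 3*x^4*y*z^2 - 2*x^2*y^3*z^2 + x^2*y*z^4 - x^5*z + 6*x^3*y^2*z - x^3*z^3 + 3*x*y^2*z^3 - 5*x^4*y - 7*x^2*y*z^2 - y*z^4 + 5*x^3*z - 3*x*y^2*z + x*z^3 + 6*x^2*y + 3*y*z^2 - 5*x*z - y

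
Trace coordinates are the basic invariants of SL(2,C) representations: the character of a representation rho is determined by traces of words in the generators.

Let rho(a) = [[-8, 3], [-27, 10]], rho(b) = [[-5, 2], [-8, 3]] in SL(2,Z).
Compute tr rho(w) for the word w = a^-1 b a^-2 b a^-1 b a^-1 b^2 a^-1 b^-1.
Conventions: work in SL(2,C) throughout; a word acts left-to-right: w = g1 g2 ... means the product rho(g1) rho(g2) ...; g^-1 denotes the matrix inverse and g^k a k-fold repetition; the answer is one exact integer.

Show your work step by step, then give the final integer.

12242

rho(a^-1) = [[10, -3], [27, -8]]
... * rho(b) = [[-5, 2], [-8, 3]]  ->  [[-26, 11], [-71, 30]]
... * rho(a^-1) = [[10, -3], [27, -8]]  ->  [[37, -10], [100, -27]]
... * rho(a^-1) = [[10, -3], [27, -8]]  ->  [[100, -31], [271, -84]]
... * rho(b) = [[-5, 2], [-8, 3]]  ->  [[-252, 107], [-683, 290]]
... * rho(a^-1) = [[10, -3], [27, -8]]  ->  [[369, -100], [1000, -271]]
... * rho(b) = [[-5, 2], [-8, 3]]  ->  [[-1045, 438], [-2832, 1187]]
... * rho(a^-1) = [[10, -3], [27, -8]]  ->  [[1376, -369], [3729, -1000]]
... * rho(b) = [[-5, 2], [-8, 3]]  ->  [[-3928, 1645], [-10645, 4458]]
... * rho(b) = [[-5, 2], [-8, 3]]  ->  [[6480, -2921], [17561, -7916]]
... * rho(a^-1) = [[10, -3], [27, -8]]  ->  [[-14067, 3928], [-38122, 10645]]
... * rho(b^-1) = [[3, -2], [8, -5]]  ->  [[-10777, 8494], [-29206, 23019]]
tr = -10777 + 23019 = 12242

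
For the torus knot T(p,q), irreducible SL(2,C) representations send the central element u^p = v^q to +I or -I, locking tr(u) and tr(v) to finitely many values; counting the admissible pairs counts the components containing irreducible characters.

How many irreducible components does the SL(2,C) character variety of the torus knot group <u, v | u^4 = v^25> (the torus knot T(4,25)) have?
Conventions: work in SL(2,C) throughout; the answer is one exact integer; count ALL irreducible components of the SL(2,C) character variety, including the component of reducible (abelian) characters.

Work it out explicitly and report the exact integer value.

37

For T(4,25): irreducibility forces the central element u^4 = v^25 to one of +I, -I.
On an irreducible component, tr(u) is locked at 2*cos(pi*alpha/4) for some alpha in 1..3, and tr(v) at 2*cos(pi*beta/25) for some beta in 1..24.
u^4 = (-1)^alpha I and v^25 = (-1)^beta I must agree, so alpha and beta have equal parity.
Enumerate parity-matched pairs: 2*12 odd-odd plus 1*12 even-even gives 36.
That is 36 components of irreducible characters, and with the reducible (abelian) component the total is 37.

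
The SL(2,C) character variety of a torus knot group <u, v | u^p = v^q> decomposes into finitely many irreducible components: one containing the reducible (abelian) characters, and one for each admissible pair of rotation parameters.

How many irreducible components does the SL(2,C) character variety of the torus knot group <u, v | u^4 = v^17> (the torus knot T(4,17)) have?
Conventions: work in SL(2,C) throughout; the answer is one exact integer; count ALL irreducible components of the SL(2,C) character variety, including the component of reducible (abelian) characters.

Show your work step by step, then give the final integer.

25

Gamma = < u, v | u^4 = v^17 > (torus knot T(4,17)); the central element u^4 = v^17 acts as +I or -I in any irreducible SL(2,C) representation.
This locks tr(u) to 2*cos(pi*alpha/4), alpha in 1..3, and tr(v) to 2*cos(pi*beta/17), beta in 1..16, on each component of irreducible characters.
Consistency of u^4 = (-1)^alpha I with v^17 = (-1)^beta I forces alpha = beta (mod 2).
count pairs: odd alpha (2 choices) x odd beta (8), plus even alpha (1) x even beta (8): 2*8 + 1*8 = 24.
That is 24 components of irreducible characters, and with the reducible (abelian) component the total is 25.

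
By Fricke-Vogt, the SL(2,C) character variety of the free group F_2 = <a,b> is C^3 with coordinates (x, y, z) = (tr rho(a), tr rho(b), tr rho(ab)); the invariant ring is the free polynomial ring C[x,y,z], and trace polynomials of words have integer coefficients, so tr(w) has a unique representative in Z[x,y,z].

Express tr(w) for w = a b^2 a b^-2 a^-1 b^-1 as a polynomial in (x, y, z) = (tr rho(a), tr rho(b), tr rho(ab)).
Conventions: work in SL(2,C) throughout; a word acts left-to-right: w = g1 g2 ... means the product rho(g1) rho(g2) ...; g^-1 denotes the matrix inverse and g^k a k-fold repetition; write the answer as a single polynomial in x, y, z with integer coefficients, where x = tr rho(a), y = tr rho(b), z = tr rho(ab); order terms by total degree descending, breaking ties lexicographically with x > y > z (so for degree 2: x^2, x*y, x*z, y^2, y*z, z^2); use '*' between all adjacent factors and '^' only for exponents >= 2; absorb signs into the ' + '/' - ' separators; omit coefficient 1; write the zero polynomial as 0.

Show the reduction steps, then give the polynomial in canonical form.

x*y^3*z^2 - 2*x^2*y^2*z - y^4*z - y^2*z^3 + x^3*y + x*y^3 + x*y*z^2 + 4*y^2*z - 3*x*y - z

tr(a^2 b) = tr(a) tr(b a) - tr(b) = x*z - y
reduce: tr(a^2) = tr(a) tr(a) - tr(1) = x^2 - 2
tr(a b^2 a) = tr(b) tr(a^2 b) - tr(a^2) = x*y*z - x^2 - y^2 + 2
tr(a b a b) = tr(a b) tr(a b) - tr(1) = z^2 - 2
reduce: tr(a b^2 a b) = tr(b) tr(a b a b) - tr(a b a) = y*z^2 - x*z - y
so tr(a b^2 a b^-1) = tr(a b^2 a) tr(b) - tr(a b^2 a b) = x*y^2*z - x^2*y - y^3 - y*z^2 + x*z + 3*y
so tr(b^-1 a b^2 a b^-1) = tr(a b^2 a b^-1) tr(b) - tr(a b^2 a) = x*y^3*z - x^2*y^2 - y^4 - y^2*z^2 + x^2 + 4*y^2 - 2
tr(b^-1 a b^2 a b^-2) = tr(b^-1 a b^2 a b^-1) tr(b) - tr(b^-1 a b^2 a) = x*y^4*z - x^2*y^3 - y^5 - y^3*z^2 - x*y^2*z + 2*x^2*y + 5*y^3 + y*z^2 - x*z - 5*y
tr(a^3 b) = tr(a) tr(a b a) - tr(a b) = x^2*z - x*y - z
so tr(a^3) = tr(a) tr(a^2) - tr(a) = x^3 - 3*x
tr(a^2 b^2 a) = tr(b) tr(a^3 b) - tr(a^3) = x^2*y*z - x^3 - x*y^2 - y*z + 3*x
reduce: tr(b a b) = tr(b) tr(a b) - tr(a) = y*z - x
tr(b^2 a b) = tr(b) tr(b a b) - tr(b a) = y^2*z - x*y - z
so tr(a^2 b^2 a b) = tr(a) tr(b^2 a b a) - tr(b^2 a b) = x*y*z^2 - x^2*z - y^2*z + z
reduce: tr(a^2 b^2 a b^-1) = tr(a^2 b^2 a) tr(b) - tr(a^2 b^2 a b) = x^2*y^2*z - x^3*y - x*y^3 - x*y*z^2 + x^2*z + 3*x*y - z
tr(a b^2 a b^-2 a) = tr(a^2 b^2 a b^-1) tr(b) - tr(a^2 b^2 a) = x^2*y^3*z - x^3*y^2 - x*y^4 - x*y^2*z^2 + x^3 + 4*x*y^2 - 3*x
reduce: tr(a b a b^2 a) = tr(a) tr(b a b^2 a) - tr(b a b^2) = x*y*z^2 - x^2*z - y^2*z + z
so tr(a b a b a b) = tr(b a b a) tr(b a) - tr(a b) = z^3 - 3*z
tr(a b a b a) = tr(a) tr(b a b a) - tr(b a b) = x*z^2 - y*z - x
tr(a b a b^2 a b) = tr(b) tr(a b a b a b) - tr(a b a b a) = y*z^3 - x*z^2 - 2*y*z + x
tr(a b a b^2 a b^-1) = tr(a b a b^2 a) tr(b) - tr(a b a b^2 a b) = x*y^2*z^2 - x^2*y*z - y^3*z - y*z^3 + x*z^2 + 3*y*z - x
tr(a b^2 a b^-2 a b) = tr(a b a b^2 a b^-1) tr(b) - tr(a b a b^2 a) = x*y^3*z^2 - x^2*y^2*z - y^4*z - y^2*z^3 + x^2*z + 4*y^2*z - x*y - z
so tr(b^-1 a b^2 a b^-2 a) = tr(a b^2 a b^-2 a) tr(b) - tr(a b^2 a b^-2 a b) = x^2*y^4*z - x^3*y^3 - x*y^5 - 2*x*y^3*z^2 + x^2*y^2*z + y^4*z + y^2*z^3 + x^3*y + 4*x*y^3 - x^2*z - 4*y^2*z - 2*x*y + z
reduce: tr(a b^2 a b^-2 a^-1 b^-1) = tr(b^-1 a b^2 a b^-2) tr(a) - tr(b^-1 a b^2 a b^-2 a) = x*y^3*z^2 - 2*x^2*y^2*z - y^4*z - y^2*z^3 + x^3*y + x*y^3 + x*y*z^2 + 4*y^2*z - 3*x*y - z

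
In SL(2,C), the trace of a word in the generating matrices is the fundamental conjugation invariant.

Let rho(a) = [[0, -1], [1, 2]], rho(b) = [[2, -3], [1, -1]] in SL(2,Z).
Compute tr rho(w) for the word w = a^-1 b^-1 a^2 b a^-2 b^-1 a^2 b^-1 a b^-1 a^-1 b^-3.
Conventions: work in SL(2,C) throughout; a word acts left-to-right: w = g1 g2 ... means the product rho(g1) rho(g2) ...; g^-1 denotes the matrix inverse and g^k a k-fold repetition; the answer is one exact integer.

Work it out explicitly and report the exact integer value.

310858

rho(a^-1) = [[2, 1], [-1, 0]]
... * rho(b^-1) = [[-1, 3], [-1, 2]]  ->  [[-3, 8], [1, -3]]
... * rho(a) = [[0, -1], [1, 2]]  ->  [[8, 19], [-3, -7]]
... * rho(a) = [[0, -1], [1, 2]]  ->  [[19, 30], [-7, -11]]
... * rho(b) = [[2, -3], [1, -1]]  ->  [[68, -87], [-25, 32]]
... * rho(a^-1) = [[2, 1], [-1, 0]]  ->  [[223, 68], [-82, -25]]
... * rho(a^-1) = [[2, 1], [-1, 0]]  ->  [[378, 223], [-139, -82]]
... * rho(b^-1) = [[-1, 3], [-1, 2]]  ->  [[-601, 1580], [221, -581]]
... * rho(a) = [[0, -1], [1, 2]]  ->  [[1580, 3761], [-581, -1383]]
... * rho(a) = [[0, -1], [1, 2]]  ->  [[3761, 5942], [-1383, -2185]]
... * rho(b^-1) = [[-1, 3], [-1, 2]]  ->  [[-9703, 23167], [3568, -8519]]
... * rho(a) = [[0, -1], [1, 2]]  ->  [[23167, 56037], [-8519, -20606]]
... * rho(b^-1) = [[-1, 3], [-1, 2]]  ->  [[-79204, 181575], [29125, -66769]]
... * rho(a^-1) = [[2, 1], [-1, 0]]  ->  [[-339983, -79204], [125019, 29125]]
... * rho(b^-1) = [[-1, 3], [-1, 2]]  ->  [[419187, -1178357], [-154144, 433307]]
... * rho(b^-1) = [[-1, 3], [-1, 2]]  ->  [[759170, -1099153], [-279163, 404182]]
... * rho(b^-1) = [[-1, 3], [-1, 2]]  ->  [[339983, 79204], [-125019, -29125]]
tr = 339983 + -29125 = 310858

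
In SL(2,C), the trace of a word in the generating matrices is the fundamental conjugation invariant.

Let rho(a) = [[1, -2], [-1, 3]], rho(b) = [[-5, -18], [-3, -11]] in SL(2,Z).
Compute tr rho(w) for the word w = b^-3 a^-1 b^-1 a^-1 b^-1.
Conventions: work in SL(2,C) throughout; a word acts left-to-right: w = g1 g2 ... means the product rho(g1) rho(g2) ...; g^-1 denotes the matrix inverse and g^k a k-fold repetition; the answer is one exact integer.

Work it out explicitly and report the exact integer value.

-778216

rho(b^-1) = [[-11, 18], [3, -5]]
... * rho(b^-1) = [[-11, 18], [3, -5]]  ->  [[175, -288], [-48, 79]]
... * rho(b^-1) = [[-11, 18], [3, -5]]  ->  [[-2789, 4590], [765, -1259]]
... * rho(a^-1) = [[3, 2], [1, 1]]  ->  [[-3777, -988], [1036, 271]]
... * rho(b^-1) = [[-11, 18], [3, -5]]  ->  [[38583, -63046], [-10583, 17293]]
... * rho(a^-1) = [[3, 2], [1, 1]]  ->  [[52703, 14120], [-14456, -3873]]
... * rho(b^-1) = [[-11, 18], [3, -5]]  ->  [[-537373, 878054], [147397, -240843]]
tr = -537373 + -240843 = -778216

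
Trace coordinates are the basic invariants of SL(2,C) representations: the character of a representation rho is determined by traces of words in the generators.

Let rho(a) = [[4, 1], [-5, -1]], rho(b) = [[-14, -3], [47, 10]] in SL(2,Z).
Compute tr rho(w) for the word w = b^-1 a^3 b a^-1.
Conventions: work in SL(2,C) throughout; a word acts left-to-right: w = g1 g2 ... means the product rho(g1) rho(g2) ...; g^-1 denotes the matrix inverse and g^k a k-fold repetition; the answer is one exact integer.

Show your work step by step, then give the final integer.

-81

rho(b^-1) = [[10, 3], [-47, -14]]
... * rho(a) = [[4, 1], [-5, -1]]  ->  [[25, 7], [-118, -33]]
... * rho(a) = [[4, 1], [-5, -1]]  ->  [[65, 18], [-307, -85]]
... * rho(a) = [[4, 1], [-5, -1]]  ->  [[170, 47], [-803, -222]]
... * rho(b) = [[-14, -3], [47, 10]]  ->  [[-171, -40], [808, 189]]
... * rho(a^-1) = [[-1, -1], [5, 4]]  ->  [[-29, 11], [137, -52]]
tr = -29 + -52 = -81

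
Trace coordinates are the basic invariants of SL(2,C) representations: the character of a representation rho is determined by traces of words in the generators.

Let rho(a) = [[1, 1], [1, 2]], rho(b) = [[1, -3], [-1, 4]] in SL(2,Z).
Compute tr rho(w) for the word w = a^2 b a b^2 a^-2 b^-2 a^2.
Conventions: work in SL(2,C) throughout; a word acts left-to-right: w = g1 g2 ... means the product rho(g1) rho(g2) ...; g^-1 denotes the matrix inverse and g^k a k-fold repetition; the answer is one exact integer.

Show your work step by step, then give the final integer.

-155075

rho(a) = [[1, 1], [1, 2]]
... * rho(a) = [[1, 1], [1, 2]]  ->  [[2, 3], [3, 5]]
... * rho(b) = [[1, -3], [-1, 4]]  ->  [[-1, 6], [-2, 11]]
... * rho(a) = [[1, 1], [1, 2]]  ->  [[5, 11], [9, 20]]
... * rho(b) = [[1, -3], [-1, 4]]  ->  [[-6, 29], [-11, 53]]
... * rho(b) = [[1, -3], [-1, 4]]  ->  [[-35, 134], [-64, 245]]
... * rho(a^-1) = [[2, -1], [-1, 1]]  ->  [[-204, 169], [-373, 309]]
... * rho(a^-1) = [[2, -1], [-1, 1]]  ->  [[-577, 373], [-1055, 682]]
... * rho(b^-1) = [[4, 3], [1, 1]]  ->  [[-1935, -1358], [-3538, -2483]]
... * rho(b^-1) = [[4, 3], [1, 1]]  ->  [[-9098, -7163], [-16635, -13097]]
... * rho(a) = [[1, 1], [1, 2]]  ->  [[-16261, -23424], [-29732, -42829]]
... * rho(a) = [[1, 1], [1, 2]]  ->  [[-39685, -63109], [-72561, -115390]]
tr = -39685 + -115390 = -155075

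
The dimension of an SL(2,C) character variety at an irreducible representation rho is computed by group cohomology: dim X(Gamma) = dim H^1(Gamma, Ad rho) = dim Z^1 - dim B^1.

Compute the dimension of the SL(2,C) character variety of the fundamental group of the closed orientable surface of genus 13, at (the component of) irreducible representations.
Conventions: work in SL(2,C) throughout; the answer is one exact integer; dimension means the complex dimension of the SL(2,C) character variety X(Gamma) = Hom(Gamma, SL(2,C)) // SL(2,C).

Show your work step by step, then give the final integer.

72

pi_1 of the closed genus-13 surface has 26 generators bound by the single product-of-commutators relator.
Before the relator condition, cocycle space has dim 3*26 = 78.
H^2 = coker(d_2) is dual to H^0 = 0 at irreducible rho (Poincare duality), so d_2 is onto: dim Z^1 = 75.
As always at irreducible rho, dim B^1 = 3.
dim H^1 = 75 - 3 = 72 = dim X.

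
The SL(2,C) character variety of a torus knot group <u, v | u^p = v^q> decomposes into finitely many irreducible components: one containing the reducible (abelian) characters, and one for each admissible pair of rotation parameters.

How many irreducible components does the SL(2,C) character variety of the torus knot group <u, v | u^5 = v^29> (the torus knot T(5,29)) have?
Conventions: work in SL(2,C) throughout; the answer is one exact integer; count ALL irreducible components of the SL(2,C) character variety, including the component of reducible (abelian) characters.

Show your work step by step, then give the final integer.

Gamma = < u, v | u^5 = v^29 > (torus knot T(5,29)); the central element u^5 = v^29 acts as +I or -I in any irreducible SL(2,C) representation.
On an irreducible component, tr(u) is locked at 2*cos(pi*alpha/5) for some alpha in 1..4, and tr(v) at 2*cos(pi*beta/29) for some beta in 1..28.
Consistency of u^5 = (-1)^alpha I with v^29 = (-1)^beta I forces alpha = beta (mod 2).
count pairs: odd alpha (2 choices) x odd beta (14), plus even alpha (2) x even beta (14): 2*14 + 2*14 = 56.
components with irreducible characters: 56; plus the single component of reducible (abelian) characters: total 57.

57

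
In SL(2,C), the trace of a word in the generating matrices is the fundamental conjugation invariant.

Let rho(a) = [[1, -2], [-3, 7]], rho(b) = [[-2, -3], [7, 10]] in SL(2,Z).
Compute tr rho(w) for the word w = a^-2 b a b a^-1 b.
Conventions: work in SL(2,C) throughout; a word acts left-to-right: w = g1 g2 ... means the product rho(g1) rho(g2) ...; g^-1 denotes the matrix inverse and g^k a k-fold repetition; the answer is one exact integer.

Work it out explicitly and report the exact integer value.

-496

rho(a^-1) = [[7, 2], [3, 1]]
... * rho(a^-1) = [[7, 2], [3, 1]]  ->  [[55, 16], [24, 7]]
... * rho(b) = [[-2, -3], [7, 10]]  ->  [[2, -5], [1, -2]]
... * rho(a) = [[1, -2], [-3, 7]]  ->  [[17, -39], [7, -16]]
... * rho(b) = [[-2, -3], [7, 10]]  ->  [[-307, -441], [-126, -181]]
... * rho(a^-1) = [[7, 2], [3, 1]]  ->  [[-3472, -1055], [-1425, -433]]
... * rho(b) = [[-2, -3], [7, 10]]  ->  [[-441, -134], [-181, -55]]
tr = -441 + -55 = -496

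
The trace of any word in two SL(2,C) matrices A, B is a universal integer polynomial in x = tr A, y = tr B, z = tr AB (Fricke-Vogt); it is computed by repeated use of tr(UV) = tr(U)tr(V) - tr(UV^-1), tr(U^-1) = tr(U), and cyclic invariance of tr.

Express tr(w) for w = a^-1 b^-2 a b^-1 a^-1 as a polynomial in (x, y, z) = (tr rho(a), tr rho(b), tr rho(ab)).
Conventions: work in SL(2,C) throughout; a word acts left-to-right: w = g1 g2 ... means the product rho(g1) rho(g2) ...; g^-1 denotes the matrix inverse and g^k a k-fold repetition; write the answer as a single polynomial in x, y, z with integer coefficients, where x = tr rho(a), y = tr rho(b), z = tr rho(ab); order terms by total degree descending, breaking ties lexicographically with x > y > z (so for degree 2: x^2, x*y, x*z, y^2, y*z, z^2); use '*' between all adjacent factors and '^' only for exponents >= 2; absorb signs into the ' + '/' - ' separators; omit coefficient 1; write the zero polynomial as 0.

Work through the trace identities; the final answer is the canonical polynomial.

x^2*y^2*z - x^3*y - x*y^3 - x*y*z^2 + y^2*z + 3*x*y - z

tr(a^-1) = tr(a) = x
tr(a^-1 b) = tr(b) * tr(a) - tr(b a)   [inverse elimination on a] = x*y - z
tr(b^-1 a^-1) = tr(a^-1) * tr(b) - tr(a^-1 b)   [inverse elimination on b] = z
tr(a^-1 b^-2) = tr(b^-1 a^-1) * tr(b) - tr(b^-1 a^-1 b)   [inverse elimination on b] = y*z - x
tr(b a b a) = tr(b a) * tr(b a) - tr(1)   [split at a repeated b] = z^2 - 2
next, tr(a b a^-1 b) = tr(b a b) * tr(a) - tr(b a b a)   [inverse elimination on a] = x*y*z - x^2 - z^2 + 2
and tr(a b a^-1 b^-1) = tr(a b a^-1) * tr(b) - tr(a b a^-1 b)   [inverse elimination on b] = -x*y*z + x^2 + y^2 + z^2 - 2
tr(a^-1 b^-2 a b) = tr(a b a^-1 b^-1) * tr(b) - tr(a b a^-1)   [inverse elimination on b] = -x*y^2*z + x^2*y + y^3 + y*z^2 - 3*y
tr(a^-2 b^-2 a b) = tr(a^-1 b^-2 a b) * tr(a) - tr(a^-1 b^-2 a b a)   [inverse elimination on a] = -x^2*y^2*z + x^3*y + x*y^3 + x*y*z^2 - 4*x*y + z
tr(a^-1 b^-2 a b^-1 a^-1) = tr(a^-2 b^-2 a) * tr(b) - tr(a^-2 b^-2 a b)   [inverse elimination on b] = x^2*y^2*z - x^3*y - x*y^3 - x*y*z^2 + y^2*z + 3*x*y - z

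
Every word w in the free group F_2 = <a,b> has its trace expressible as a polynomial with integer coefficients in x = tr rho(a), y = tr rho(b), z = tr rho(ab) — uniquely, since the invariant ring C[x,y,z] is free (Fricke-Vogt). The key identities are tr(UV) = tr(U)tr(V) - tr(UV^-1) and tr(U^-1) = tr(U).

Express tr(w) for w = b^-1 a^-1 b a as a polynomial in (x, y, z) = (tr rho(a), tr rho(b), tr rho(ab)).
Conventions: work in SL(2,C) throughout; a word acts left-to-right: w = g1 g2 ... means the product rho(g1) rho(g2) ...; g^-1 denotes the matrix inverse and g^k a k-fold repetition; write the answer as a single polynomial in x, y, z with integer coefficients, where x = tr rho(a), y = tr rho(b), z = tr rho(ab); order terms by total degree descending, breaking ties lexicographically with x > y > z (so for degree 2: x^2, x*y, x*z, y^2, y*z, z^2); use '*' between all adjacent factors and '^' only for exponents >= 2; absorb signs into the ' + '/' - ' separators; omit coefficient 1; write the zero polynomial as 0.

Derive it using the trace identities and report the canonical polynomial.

and trace(b a b) = trace(b) * trace(a b) - trace(a)  (reduce the b square) = y*z - x
trace(b a b a) = trace(a b) * trace(a b) - trace(1)  (split on a) = z^2 - 2
trace(a^-1 b a b) = trace(b a b) * trace(a) - trace(b a b a)  (eliminate a^-1) = x*y*z - x^2 - z^2 + 2
next, trace(b^-1 a^-1 b a) = trace(a^-1 b a) * trace(b) - trace(a^-1 b a b)  (eliminate b^-1) = -x*y*z + x^2 + y^2 + z^2 - 2

-x*y*z + x^2 + y^2 + z^2 - 2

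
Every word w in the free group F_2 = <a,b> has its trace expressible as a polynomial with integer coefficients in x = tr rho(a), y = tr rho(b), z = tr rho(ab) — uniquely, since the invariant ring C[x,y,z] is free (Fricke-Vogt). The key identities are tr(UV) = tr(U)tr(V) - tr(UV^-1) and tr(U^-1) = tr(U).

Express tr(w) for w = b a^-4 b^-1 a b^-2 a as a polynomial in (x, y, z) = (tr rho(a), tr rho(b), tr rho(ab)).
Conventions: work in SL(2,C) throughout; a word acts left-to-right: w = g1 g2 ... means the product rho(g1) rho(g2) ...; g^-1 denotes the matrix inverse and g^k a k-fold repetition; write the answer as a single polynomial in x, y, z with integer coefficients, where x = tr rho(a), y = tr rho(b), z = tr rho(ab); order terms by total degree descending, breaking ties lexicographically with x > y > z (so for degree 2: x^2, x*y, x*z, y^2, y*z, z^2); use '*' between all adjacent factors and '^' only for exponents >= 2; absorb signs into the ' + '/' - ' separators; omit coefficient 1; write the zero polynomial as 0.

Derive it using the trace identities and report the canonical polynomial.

-x^5*y^3*z + x^6*y^2 + x^4*y^4 + 2*x^4*y^2*z^2 + x^3*y^3*z - x^3*y*z^3 - x^6 - 7*x^4*y^2 - x^4*z^2 - 2*x^2*y^4 - 4*x^2*y^2*z^2 + 4*x^3*y*z + 2*x*y^3*z + 2*x*y*z^3 + 6*x^4 + 10*x^2*y^2 + 2*x^2*z^2 - 7*x*y*z - 9*x^2 - y^2 + 2

tr(a b a) = tr(a) tr(b a) - tr(b) = x*z - y
tr(a b a b) = tr(a b) tr(a b) - tr(1)   [split at repeated a] = z^2 - 2
use: tr(b^-1 a b a) = tr(a b a) tr(b) - tr(a b a b) = x*y*z - y^2 - z^2 + 2
use: tr(b^-1 a b a^-1) = tr(b^-1 a b) tr(a) - tr(b^-1 a b a) = -x*y*z + x^2 + y^2 + z^2 - 2
tr(b^-2 a b a^-1) = tr(b^-1 a b a^-1) tr(b) - tr(b^-1 a b a^-1 b) = -x*y^2*z + x^2*y + y^3 + y*z^2 - 3*y
apply: tr(a^2) = tr(a) tr(a) - tr(1) = x^2 - 2
tr(a b^2 a) = tr(b) tr(a^2 b) - tr(a^2) = x*y*z - x^2 - y^2 + 2
tr(a b^2 a b) = tr(b) tr(a b a b) - tr(a b a) = y*z^2 - x*z - y
tr(b a b^-1 a b) = tr(a b^2 a) tr(b) - tr(a b^2 a b) = x*y^2*z - x^2*y - y^3 - y*z^2 + x*z + 3*y
tr(b a b) = tr(b) tr(a b) - tr(a) = y*z - x
apply: tr(a b a b a) = tr(a) tr(b a b a) - tr(b a b) = x*z^2 - y*z - x
tr(a b a b a b) = tr(a b a b) tr(a b) - tr(b a)   [split at repeated a] = z^3 - 3*z
tr(b a b^-1 a b a) = tr(a b a b a) tr(b) - tr(a b a b a b) = x*y*z^2 - y^2*z - z^3 - x*y + 3*z
apply: tr(b a b^-1 a b a^-1) = tr(b a b^-1 a b) tr(a) - tr(b a b^-1 a b a) = x^2*y^2*z - x^3*y - x*y^3 - 2*x*y*z^2 + x^2*z + y^2*z + z^3 + 4*x*y - 3*z
apply: tr(b^-1 a b a^-2 b a) = tr(b a b^-1 a b a^-1) tr(a) - tr(b a b^-1 a b) = x^3*y^2*z - x^4*y - x^2*y^3 - 2*x^2*y*z^2 + x^3*z + x*z^3 + 5*x^2*y + y^3 + y*z^2 - 4*x*z - 3*y
apply: tr(a^-1 b a^2 b) = tr(b a^2 b) tr(a) - tr(b a^2 b a) = x^2*y*z - x^3 - x*y^2 - x*z^2 + y*z + 3*x
tr(a b a^-2 b a) = tr(a^-1 b a^2 b) tr(a) - tr(a^-1 b a^2 b a) = x^3*y*z - x^4 - x^2*y^2 - x^2*z^2 + 4*x^2 + y^2 - 2
tr(a b^-2 a b a^-2 b) = tr(b^-1 a b a^-2 b a) tr(b) - tr(b^-1 a b a^-2 b a b) = x^3*y^3*z - x^4*y^2 - x^2*y^4 - 2*x^2*y^2*z^2 + x*y*z^3 + x^4 + 6*x^2*y^2 + x^2*z^2 + y^4 + y^2*z^2 - 4*x*y*z - 4*x^2 - 4*y^2 + 2
apply: tr(a^-2 b^-1 a b^-2 a b) = tr(a b^-2 a b a^-2) tr(b) - tr(a b^-2 a b a^-2 b) = -x^3*y^3*z + x^4*y^2 + x^2*y^4 + 2*x^2*y^2*z^2 - x*y^3*z - x*y*z^3 - x^4 - 5*x^2*y^2 - x^2*z^2 + 4*x*y*z + 4*x^2 + y^2 - 2
tr(a b^-1 a) = tr(a^2) tr(b) - tr(a^2 b) = x^2*y - x*z - y
tr(a^2 b a) = tr(a) tr(b a^2) - tr(b a) = x^2*z - x*y - z
tr(a b a b^-1 a) = tr(a^2 b a) tr(b) - tr(a^2 b a b) = x^2*y*z - x*y^2 - x*z^2 + x
tr(b^-1 a b^-1 a b a) = tr(a b a b^-1 a) tr(b) - tr(a b a b^-1 a b) = x^2*y^2*z - x*y^3 - 2*x*y*z^2 + y^2*z + z^3 + 2*x*y - 3*z
use: tr(b^-1 a b a^-1 b^-1 a) = tr(b^-1 a b^-1 a b) tr(a) - tr(b^-1 a b^-1 a b a) = -x^2*y^2*z + x^3*y + x*y^3 + 2*x*y*z^2 - x^2*z - y^2*z - z^3 - 3*x*y + 3*z
apply: tr(a b a^-1 b^-1 a) = tr(a^2 b a^-1) tr(b) - tr(a^2 b a^-1 b) = -x^2*y*z + x^3 + x*y^2 + x*z^2 - 3*x
tr(a^-1 b^-1 a b^-2 a b) = tr(b^-1 a b a^-1 b^-1 a) tr(b) - tr(b^-1 a b a^-1 b^-1 a b) = -x^2*y^3*z + x^3*y^2 + x*y^4 + 2*x*y^2*z^2 - y^3*z - y*z^3 - x^3 - 4*x*y^2 - x*z^2 + 3*y*z + 3*x
use: tr(a^-1 b^-1 a b^-2 a b a^-2) = tr(a^-2 b^-1 a b^-2 a b) tr(a) - tr(a^-2 b^-1 a b^-2 a b a) = -x^4*y^3*z + x^5*y^2 + x^3*y^4 + 2*x^3*y^2*z^2 - x^2*y*z^3 - x^5 - 6*x^3*y^2 - x^3*z^2 - x*y^4 - 2*x*y^2*z^2 + 4*x^2*y*z + y^3*z + y*z^3 + 5*x^3 + 5*x*y^2 + x*z^2 - 3*y*z - 5*x
use: tr(b a^-4 b^-1 a b^-2 a) = tr(a^-1 b^-1 a b^-2 a b a^-2) tr(a) - tr(a^-1 b^-1 a b^-2 a b a^-1) = -x^5*y^3*z + x^6*y^2 + x^4*y^4 + 2*x^4*y^2*z^2 + x^3*y^3*z - x^3*y*z^3 - x^6 - 7*x^4*y^2 - x^4*z^2 - 2*x^2*y^4 - 4*x^2*y^2*z^2 + 4*x^3*y*z + 2*x*y^3*z + 2*x*y*z^3 + 6*x^4 + 10*x^2*y^2 + 2*x^2*z^2 - 7*x*y*z - 9*x^2 - y^2 + 2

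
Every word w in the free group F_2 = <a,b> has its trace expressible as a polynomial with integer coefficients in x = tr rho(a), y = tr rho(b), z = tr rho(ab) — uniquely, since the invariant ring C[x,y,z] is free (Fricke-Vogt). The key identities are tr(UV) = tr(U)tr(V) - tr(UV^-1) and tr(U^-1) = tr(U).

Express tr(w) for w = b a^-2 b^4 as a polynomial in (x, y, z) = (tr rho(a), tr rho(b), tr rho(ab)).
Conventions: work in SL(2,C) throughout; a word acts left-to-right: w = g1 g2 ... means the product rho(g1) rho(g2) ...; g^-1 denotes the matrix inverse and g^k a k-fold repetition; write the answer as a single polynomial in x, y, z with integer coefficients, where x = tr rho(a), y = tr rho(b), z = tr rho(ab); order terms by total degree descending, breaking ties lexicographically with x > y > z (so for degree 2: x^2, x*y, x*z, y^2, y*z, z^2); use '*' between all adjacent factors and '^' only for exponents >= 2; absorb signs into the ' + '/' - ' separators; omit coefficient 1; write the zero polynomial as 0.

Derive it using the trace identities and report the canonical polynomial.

trace(b^2) = trace(b)*trace(b) - trace(1)   [square of b] = y^2 - 2
reduce: trace(b^3) = trace(b)*trace(b^2) - trace(b)   [square of b] = y^3 - 3*y
reduce: trace(b^4) = trace(b)*trace(b^3) - trace(b^2)   [square of b] = y^4 - 4*y^2 + 2
trace(b^5) = trace(b)*trace(b^4) - trace(b^3)   [square of b] = y^5 - 5*y^3 + 5*y
reduce: trace(a b^2) = trace(b)*trace(a b) - trace(a)   [square of b] = y*z - x
trace(b a b^2) = trace(b)*trace(a b^2) - trace(a b)   [square of b] = y^2*z - x*y - z
reduce: trace(a b^4) = trace(b)*trace(b a b^2) - trace(b a b)   [square of b] = y^3*z - x*y^2 - 2*y*z + x
so trace(b^5 a) = trace(b)*trace(a b^4) - trace(a b^3)   [square of b] = y^4*z - x*y^3 - 3*y^2*z + 2*x*y + z
so trace(a^-1 b^5) = trace(b^5)*trace(a) - trace(b^5 a)   [inverse elimination on a] = x*y^5 - y^4*z - 4*x*y^3 + 3*y^2*z + 3*x*y - z
trace(b a^-2 b^4) = trace(a^-1 b^5)*trace(a) - trace(a^-1 b^5 a)   [inverse elimination on a] = x^2*y^5 - x*y^4*z - 4*x^2*y^3 - y^5 + 3*x*y^2*z + 3*x^2*y + 5*y^3 - x*z - 5*y

x^2*y^5 - x*y^4*z - 4*x^2*y^3 - y^5 + 3*x*y^2*z + 3*x^2*y + 5*y^3 - x*z - 5*y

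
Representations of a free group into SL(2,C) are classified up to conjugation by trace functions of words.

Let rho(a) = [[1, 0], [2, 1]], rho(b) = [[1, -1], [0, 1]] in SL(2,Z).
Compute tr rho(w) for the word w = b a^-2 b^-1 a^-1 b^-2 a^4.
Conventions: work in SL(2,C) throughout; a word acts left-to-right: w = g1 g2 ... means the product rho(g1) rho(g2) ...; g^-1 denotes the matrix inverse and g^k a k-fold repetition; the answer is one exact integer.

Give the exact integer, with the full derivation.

rho(b) = [[1, -1], [0, 1]]
... * rho(a^-1) = [[1, 0], [-2, 1]]  ->  [[3, -1], [-2, 1]]
... * rho(a^-1) = [[1, 0], [-2, 1]]  ->  [[5, -1], [-4, 1]]
... * rho(b^-1) = [[1, 1], [0, 1]]  ->  [[5, 4], [-4, -3]]
... * rho(a^-1) = [[1, 0], [-2, 1]]  ->  [[-3, 4], [2, -3]]
... * rho(b^-1) = [[1, 1], [0, 1]]  ->  [[-3, 1], [2, -1]]
... * rho(b^-1) = [[1, 1], [0, 1]]  ->  [[-3, -2], [2, 1]]
... * rho(a) = [[1, 0], [2, 1]]  ->  [[-7, -2], [4, 1]]
... * rho(a) = [[1, 0], [2, 1]]  ->  [[-11, -2], [6, 1]]
... * rho(a) = [[1, 0], [2, 1]]  ->  [[-15, -2], [8, 1]]
... * rho(a) = [[1, 0], [2, 1]]  ->  [[-19, -2], [10, 1]]
tr = -19 + 1 = -18

-18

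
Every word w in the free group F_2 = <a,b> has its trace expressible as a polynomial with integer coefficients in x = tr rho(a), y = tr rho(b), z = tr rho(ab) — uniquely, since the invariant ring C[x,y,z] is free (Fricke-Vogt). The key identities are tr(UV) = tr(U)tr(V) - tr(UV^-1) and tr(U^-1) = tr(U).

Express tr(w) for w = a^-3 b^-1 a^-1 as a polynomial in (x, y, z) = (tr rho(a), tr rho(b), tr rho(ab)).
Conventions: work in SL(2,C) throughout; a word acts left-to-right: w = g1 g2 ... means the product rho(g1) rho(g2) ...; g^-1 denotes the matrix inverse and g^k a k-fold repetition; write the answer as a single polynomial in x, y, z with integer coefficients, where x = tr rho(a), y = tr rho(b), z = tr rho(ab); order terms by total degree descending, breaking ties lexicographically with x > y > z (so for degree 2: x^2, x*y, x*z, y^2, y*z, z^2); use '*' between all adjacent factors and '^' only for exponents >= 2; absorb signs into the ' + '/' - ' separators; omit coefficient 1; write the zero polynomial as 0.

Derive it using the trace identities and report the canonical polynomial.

reduce: tr(a^-1) = tr(a) = x
tr(a^-1 b) = tr(b) tr(a) - tr(b a)  (eliminate a^-1) = x*y - z
so tr(a^-1 b^-1) = tr(a^-1) tr(b) - tr(a^-1 b)  (eliminate b^-1) = z
so tr(b^-1 a^-2) = tr(a^-1 b^-1) tr(a) - tr(a^-1 b^-1 a)  (eliminate a^-1) = x*z - y
tr(a^-1 b^-1 a^-2) = tr(b^-1 a^-2) tr(a) - tr(b^-1 a^-1)  (eliminate a^-1) = x^2*z - x*y - z
tr(a^-3 b^-1 a^-1) = tr(a^-1 b^-1 a^-2) tr(a) - tr(a^-1 b^-1 a^-1)  (eliminate a^-1) = x^3*z - x^2*y - 2*x*z + y

x^3*z - x^2*y - 2*x*z + y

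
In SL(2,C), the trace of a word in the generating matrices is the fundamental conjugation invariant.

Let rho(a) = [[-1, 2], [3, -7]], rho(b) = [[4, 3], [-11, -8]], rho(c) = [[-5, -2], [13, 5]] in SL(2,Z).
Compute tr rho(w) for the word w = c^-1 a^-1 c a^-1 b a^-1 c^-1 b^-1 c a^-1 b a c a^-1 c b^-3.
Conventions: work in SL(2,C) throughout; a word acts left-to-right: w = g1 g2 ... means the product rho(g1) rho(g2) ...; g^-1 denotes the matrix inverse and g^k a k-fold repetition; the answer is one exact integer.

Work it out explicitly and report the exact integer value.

-915818

rho(c^-1) = [[5, 2], [-13, -5]]
... * rho(a^-1) = [[-7, -2], [-3, -1]]  ->  [[-41, -12], [106, 31]]
... * rho(c) = [[-5, -2], [13, 5]]  ->  [[49, 22], [-127, -57]]
... * rho(a^-1) = [[-7, -2], [-3, -1]]  ->  [[-409, -120], [1060, 311]]
... * rho(b) = [[4, 3], [-11, -8]]  ->  [[-316, -267], [819, 692]]
... * rho(a^-1) = [[-7, -2], [-3, -1]]  ->  [[3013, 899], [-7809, -2330]]
... * rho(c^-1) = [[5, 2], [-13, -5]]  ->  [[3378, 1531], [-8755, -3968]]
... * rho(b^-1) = [[-8, -3], [11, 4]]  ->  [[-10183, -4010], [26392, 10393]]
... * rho(c) = [[-5, -2], [13, 5]]  ->  [[-1215, 316], [3149, -819]]
... * rho(a^-1) = [[-7, -2], [-3, -1]]  ->  [[7557, 2114], [-19586, -5479]]
... * rho(b) = [[4, 3], [-11, -8]]  ->  [[6974, 5759], [-18075, -14926]]
... * rho(a) = [[-1, 2], [3, -7]]  ->  [[10303, -26365], [-26703, 68332]]
... * rho(c) = [[-5, -2], [13, 5]]  ->  [[-394260, -152431], [1021831, 395066]]
... * rho(a^-1) = [[-7, -2], [-3, -1]]  ->  [[3217113, 940951], [-8338015, -2438728]]
... * rho(c) = [[-5, -2], [13, 5]]  ->  [[-3853202, -1729471], [9986611, 4482390]]
... * rho(b^-1) = [[-8, -3], [11, 4]]  ->  [[11801435, 4641722], [-30586598, -12030273]]
... * rho(b^-1) = [[-8, -3], [11, 4]]  ->  [[-43352538, -16837417], [112359781, 43638702]]
... * rho(b^-1) = [[-8, -3], [11, 4]]  ->  [[161608717, 62707946], [-418852526, -162524535]]
tr = 161608717 + -162524535 = -915818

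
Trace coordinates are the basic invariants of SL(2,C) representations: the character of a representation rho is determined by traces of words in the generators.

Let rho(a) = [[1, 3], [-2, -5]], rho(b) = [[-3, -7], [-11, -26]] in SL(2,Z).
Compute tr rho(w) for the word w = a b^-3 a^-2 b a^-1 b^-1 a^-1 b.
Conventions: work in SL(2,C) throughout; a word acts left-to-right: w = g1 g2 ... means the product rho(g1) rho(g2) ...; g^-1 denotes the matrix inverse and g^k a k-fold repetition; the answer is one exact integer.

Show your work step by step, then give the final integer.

809068

rho(a) = [[1, 3], [-2, -5]]
... * rho(b^-1) = [[-26, 7], [11, -3]]  ->  [[7, -2], [-3, 1]]
... * rho(b^-1) = [[-26, 7], [11, -3]]  ->  [[-204, 55], [89, -24]]
... * rho(b^-1) = [[-26, 7], [11, -3]]  ->  [[5909, -1593], [-2578, 695]]
... * rho(a^-1) = [[-5, -3], [2, 1]]  ->  [[-32731, -19320], [14280, 8429]]
... * rho(a^-1) = [[-5, -3], [2, 1]]  ->  [[125015, 78873], [-54542, -34411]]
... * rho(b) = [[-3, -7], [-11, -26]]  ->  [[-1242648, -2925803], [542147, 1276480]]
... * rho(a^-1) = [[-5, -3], [2, 1]]  ->  [[361634, 802141], [-157775, -349961]]
... * rho(b^-1) = [[-26, 7], [11, -3]]  ->  [[-578933, 125015], [252579, -54542]]
... * rho(a^-1) = [[-5, -3], [2, 1]]  ->  [[3144695, 1861814], [-1371979, -812279]]
... * rho(b) = [[-3, -7], [-11, -26]]  ->  [[-29914039, -70420029], [13051006, 30723107]]
tr = -29914039 + 30723107 = 809068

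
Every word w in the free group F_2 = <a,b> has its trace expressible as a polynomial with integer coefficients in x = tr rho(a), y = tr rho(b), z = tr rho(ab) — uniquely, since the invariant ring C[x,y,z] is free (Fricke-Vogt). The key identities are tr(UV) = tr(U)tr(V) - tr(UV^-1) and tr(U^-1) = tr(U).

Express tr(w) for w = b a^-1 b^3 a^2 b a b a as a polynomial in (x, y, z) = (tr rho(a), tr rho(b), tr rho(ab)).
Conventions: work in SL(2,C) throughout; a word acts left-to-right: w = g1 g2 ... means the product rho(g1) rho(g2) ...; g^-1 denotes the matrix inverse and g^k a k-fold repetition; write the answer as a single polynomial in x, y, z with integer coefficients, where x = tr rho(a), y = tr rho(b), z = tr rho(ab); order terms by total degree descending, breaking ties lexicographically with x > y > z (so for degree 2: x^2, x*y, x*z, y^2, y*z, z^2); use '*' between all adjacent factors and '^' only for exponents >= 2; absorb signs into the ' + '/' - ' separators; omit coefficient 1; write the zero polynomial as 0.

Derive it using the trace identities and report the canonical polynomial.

x^2*y^3*z^3 - x^3*y^2*z^2 - x*y^4*z^2 - x*y^2*z^4 - x^2*y^3*z - x^2*y*z^3 + y^3*z^3 + x^3*y^2 + x^3*z^2 + x*y^4 + 5*x*y^2*z^2 + x*z^4 + x^2*y*z - 2*y^3*z - 2*y*z^3 - x^3 - 4*x*y^2 - 4*x*z^2 + 5*y*z + 3*x

and trace(b a b a) = trace(a b) trace(a b) - trace(1) = z^2 - 2
trace(b a b a b a) = trace(b a b a) trace(b a) - trace(a b) = z^3 - 3*z
next, trace(a b a) = trace(a) trace(b a) - trace(b) = x*z - y
next, trace(b a b a b) = trace(b) trace(a b a b) - trace(a b a) = y*z^2 - x*z - y
trace(a^2 b a b a b) = trace(a) trace(b a b a b a) - trace(b a b a b) = x*z^3 - y*z^2 - 2*x*z + y
and trace(b a b) = trace(b) trace(a b) - trace(a) = y*z - x
trace(b a b a^2) = trace(a) trace(b a b a) - trace(b a b) = x*z^2 - y*z - x
trace(a^2 b a b a) = trace(a) trace(b a b a^2) - trace(b a b a) = x^2*z^2 - x*y*z - x^2 - z^2 + 2
and trace(a^2 b a b a b^2) = trace(b) trace(a^2 b a b a b) - trace(a^2 b a b a) = x*y*z^3 - x^2*z^2 - y^2*z^2 - x*y*z + x^2 + y^2 + z^2 - 2
trace(b a^2 b a b a b^2) = trace(b) trace(a^2 b a b a b^2) - trace(a^2 b a b a b) = x*y^2*z^3 - x^2*y*z^2 - y^3*z^2 - x*y^2*z - x*z^3 + x^2*y + y^3 + 2*y*z^2 + 2*x*z - 3*y
and trace(b^3 a^2 b a b a b) = trace(b) trace(b a^2 b a b a b^2) - trace(b a^2 b a b a b) = x*y^3*z^3 - x^2*y^2*z^2 - y^4*z^2 - x*y^3*z - 2*x*y*z^3 + x^2*y^2 + x^2*z^2 + y^4 + 3*y^2*z^2 + 3*x*y*z - x^2 - 4*y^2 - z^2 + 2
next, trace(b a b a b a b a) = trace(b a b a b a) trace(b a) - trace(a b a b) = z^4 - 4*z^2 + 2
trace(b a b a b a b) = trace(b) trace(a b a b a b) - trace(a b a b a) = y*z^3 - x*z^2 - 2*y*z + x
next, trace(a^2 b a b a b a b) = trace(a) trace(b a b a b a b a) - trace(b a b a b a b) = x*z^4 - y*z^3 - 3*x*z^2 + 2*y*z + x
and trace(a^2 b a b a b a) = trace(a) trace(a b a b a b a) - trace(a b a b a b) = x^2*z^3 - x*y*z^2 - 2*x^2*z - z^3 + x*y + 3*z
and trace(a^2 b a b a b a b^2) = trace(b) trace(a^2 b a b a b a b) - trace(a^2 b a b a b a) = x*y*z^4 - x^2*z^3 - y^2*z^3 - 2*x*y*z^2 + 2*x^2*z + 2*y^2*z + z^3 - 3*z
trace(b^3 a^2 b a b a b a) = trace(b) trace(a^2 b a b a b a b^2) - trace(a^2 b a b a b a b) = x*y^2*z^4 - x^2*y*z^3 - y^3*z^3 - 2*x*y^2*z^2 - x*z^4 + 2*x^2*y*z + 2*y^3*z + 2*y*z^3 + 3*x*z^2 - 5*y*z - x
and trace(b a^-1 b^3 a^2 b a b a) = trace(b^3 a^2 b a b a b) trace(a) - trace(b^3 a^2 b a b a b a) = x^2*y^3*z^3 - x^3*y^2*z^2 - x*y^4*z^2 - x*y^2*z^4 - x^2*y^3*z - x^2*y*z^3 + y^3*z^3 + x^3*y^2 + x^3*z^2 + x*y^4 + 5*x*y^2*z^2 + x*z^4 + x^2*y*z - 2*y^3*z - 2*y*z^3 - x^3 - 4*x*y^2 - 4*x*z^2 + 5*y*z + 3*x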